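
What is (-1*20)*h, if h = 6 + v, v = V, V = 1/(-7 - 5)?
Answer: -355/3 ≈ -118.33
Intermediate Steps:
V = -1/12 (V = 1/(-12) = -1/12 ≈ -0.083333)
v = -1/12 ≈ -0.083333
h = 71/12 (h = 6 - 1/12 = 71/12 ≈ 5.9167)
(-1*20)*h = -1*20*(71/12) = -20*71/12 = -355/3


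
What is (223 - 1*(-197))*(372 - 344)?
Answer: 11760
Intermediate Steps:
(223 - 1*(-197))*(372 - 344) = (223 + 197)*28 = 420*28 = 11760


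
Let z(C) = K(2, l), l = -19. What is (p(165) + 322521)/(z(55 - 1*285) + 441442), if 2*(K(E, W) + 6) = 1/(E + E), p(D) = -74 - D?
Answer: 2578256/3531489 ≈ 0.73008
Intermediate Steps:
K(E, W) = -6 + 1/(4*E) (K(E, W) = -6 + 1/(2*(E + E)) = -6 + 1/(2*((2*E))) = -6 + (1/(2*E))/2 = -6 + 1/(4*E))
z(C) = -47/8 (z(C) = -6 + (¼)/2 = -6 + (¼)*(½) = -6 + ⅛ = -47/8)
(p(165) + 322521)/(z(55 - 1*285) + 441442) = ((-74 - 1*165) + 322521)/(-47/8 + 441442) = ((-74 - 165) + 322521)/(3531489/8) = (-239 + 322521)*(8/3531489) = 322282*(8/3531489) = 2578256/3531489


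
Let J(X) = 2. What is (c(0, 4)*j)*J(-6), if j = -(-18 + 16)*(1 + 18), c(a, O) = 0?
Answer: 0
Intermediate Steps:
j = 38 (j = -(-2)*19 = -1*(-38) = 38)
(c(0, 4)*j)*J(-6) = (0*38)*2 = 0*2 = 0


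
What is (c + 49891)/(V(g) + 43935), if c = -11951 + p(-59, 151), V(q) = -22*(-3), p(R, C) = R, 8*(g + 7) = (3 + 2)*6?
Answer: 4209/4889 ≈ 0.86091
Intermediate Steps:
g = -13/4 (g = -7 + ((3 + 2)*6)/8 = -7 + (5*6)/8 = -7 + (⅛)*30 = -7 + 15/4 = -13/4 ≈ -3.2500)
V(q) = 66
c = -12010 (c = -11951 - 59 = -12010)
(c + 49891)/(V(g) + 43935) = (-12010 + 49891)/(66 + 43935) = 37881/44001 = 37881*(1/44001) = 4209/4889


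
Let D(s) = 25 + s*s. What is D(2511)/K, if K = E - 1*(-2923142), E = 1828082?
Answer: 3152573/2375612 ≈ 1.3271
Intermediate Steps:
D(s) = 25 + s²
K = 4751224 (K = 1828082 - 1*(-2923142) = 1828082 + 2923142 = 4751224)
D(2511)/K = (25 + 2511²)/4751224 = (25 + 6305121)*(1/4751224) = 6305146*(1/4751224) = 3152573/2375612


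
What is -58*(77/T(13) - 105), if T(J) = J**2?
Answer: 1024744/169 ≈ 6063.6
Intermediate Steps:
-58*(77/T(13) - 105) = -58*(77/(13**2) - 105) = -58*(77/169 - 105) = -58*(-17668/169) = 1024744/169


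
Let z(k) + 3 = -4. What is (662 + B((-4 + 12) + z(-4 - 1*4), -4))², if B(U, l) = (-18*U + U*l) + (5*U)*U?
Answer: 416025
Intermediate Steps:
z(k) = -7 (z(k) = -3 - 4 = -7)
B(U, l) = -18*U + 5*U² + U*l (B(U, l) = (-18*U + U*l) + 5*U² = -18*U + 5*U² + U*l)
(662 + B((-4 + 12) + z(-4 - 1*4), -4))² = (662 + ((-4 + 12) - 7)*(-18 - 4 + 5*((-4 + 12) - 7)))² = (662 + (8 - 7)*(-18 - 4 + 5*(8 - 7)))² = (662 + 1*(-18 - 4 + 5*1))² = (662 + 1*(-18 - 4 + 5))² = (662 + 1*(-17))² = (662 - 17)² = 645² = 416025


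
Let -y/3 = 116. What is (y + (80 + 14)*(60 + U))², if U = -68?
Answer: 1210000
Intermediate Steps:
y = -348 (y = -3*116 = -348)
(y + (80 + 14)*(60 + U))² = (-348 + (80 + 14)*(60 - 68))² = (-348 + 94*(-8))² = (-348 - 752)² = (-1100)² = 1210000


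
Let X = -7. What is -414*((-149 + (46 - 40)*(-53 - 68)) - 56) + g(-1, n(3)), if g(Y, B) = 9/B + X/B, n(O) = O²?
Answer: 3468908/9 ≈ 3.8543e+5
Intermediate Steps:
g(Y, B) = 2/B (g(Y, B) = 9/B - 7/B = 2/B)
-414*((-149 + (46 - 40)*(-53 - 68)) - 56) + g(-1, n(3)) = -414*((-149 + (46 - 40)*(-53 - 68)) - 56) + 2/(3²) = -414*((-149 + 6*(-121)) - 56) + 2/9 = -414*((-149 - 726) - 56) + 2*(⅑) = -414*(-875 - 56) + 2/9 = -414*(-931) + 2/9 = 385434 + 2/9 = 3468908/9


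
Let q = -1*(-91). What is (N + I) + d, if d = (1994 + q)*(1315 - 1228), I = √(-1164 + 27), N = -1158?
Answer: 180237 + I*√1137 ≈ 1.8024e+5 + 33.719*I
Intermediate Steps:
I = I*√1137 (I = √(-1137) = I*√1137 ≈ 33.719*I)
q = 91
d = 181395 (d = (1994 + 91)*(1315 - 1228) = 2085*87 = 181395)
(N + I) + d = (-1158 + I*√1137) + 181395 = 180237 + I*√1137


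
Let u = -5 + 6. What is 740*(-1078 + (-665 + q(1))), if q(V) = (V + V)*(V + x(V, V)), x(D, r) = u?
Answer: -1286860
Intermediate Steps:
u = 1
x(D, r) = 1
q(V) = 2*V*(1 + V) (q(V) = (V + V)*(V + 1) = (2*V)*(1 + V) = 2*V*(1 + V))
740*(-1078 + (-665 + q(1))) = 740*(-1078 + (-665 + 2*1*(1 + 1))) = 740*(-1078 + (-665 + 2*1*2)) = 740*(-1078 + (-665 + 4)) = 740*(-1078 - 661) = 740*(-1739) = -1286860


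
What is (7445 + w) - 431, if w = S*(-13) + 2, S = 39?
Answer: 6509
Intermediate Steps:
w = -505 (w = 39*(-13) + 2 = -507 + 2 = -505)
(7445 + w) - 431 = (7445 - 505) - 431 = 6940 - 431 = 6509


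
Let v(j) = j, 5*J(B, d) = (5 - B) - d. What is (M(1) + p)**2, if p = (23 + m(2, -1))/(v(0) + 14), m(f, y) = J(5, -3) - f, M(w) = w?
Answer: 7921/1225 ≈ 6.4661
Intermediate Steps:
J(B, d) = 1 - B/5 - d/5 (J(B, d) = ((5 - B) - d)/5 = (5 - B - d)/5 = 1 - B/5 - d/5)
m(f, y) = 3/5 - f (m(f, y) = (1 - 1/5*5 - 1/5*(-3)) - f = (1 - 1 + 3/5) - f = 3/5 - f)
p = 54/35 (p = (23 + (3/5 - 1*2))/(0 + 14) = (23 + (3/5 - 2))/14 = (23 - 7/5)*(1/14) = (108/5)*(1/14) = 54/35 ≈ 1.5429)
(M(1) + p)**2 = (1 + 54/35)**2 = (89/35)**2 = 7921/1225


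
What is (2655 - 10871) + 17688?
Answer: 9472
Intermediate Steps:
(2655 - 10871) + 17688 = -8216 + 17688 = 9472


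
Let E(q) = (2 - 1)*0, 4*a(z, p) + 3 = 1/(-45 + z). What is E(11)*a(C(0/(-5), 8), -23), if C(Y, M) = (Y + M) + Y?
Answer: 0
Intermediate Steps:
C(Y, M) = M + 2*Y (C(Y, M) = (M + Y) + Y = M + 2*Y)
a(z, p) = -¾ + 1/(4*(-45 + z))
E(q) = 0 (E(q) = 1*0 = 0)
E(11)*a(C(0/(-5), 8), -23) = 0*((136 - 3*(8 + 2*(0/(-5))))/(4*(-45 + (8 + 2*(0/(-5)))))) = 0*((136 - 3*(8 + 2*(0*(-⅕))))/(4*(-45 + (8 + 2*(0*(-⅕)))))) = 0*((136 - 3*(8 + 2*0))/(4*(-45 + (8 + 2*0)))) = 0*((136 - 3*(8 + 0))/(4*(-45 + (8 + 0)))) = 0*((136 - 3*8)/(4*(-45 + 8))) = 0*((¼)*(136 - 24)/(-37)) = 0*((¼)*(-1/37)*112) = 0*(-28/37) = 0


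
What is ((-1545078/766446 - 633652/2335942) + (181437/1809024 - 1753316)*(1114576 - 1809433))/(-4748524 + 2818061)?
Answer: -15658242448181342152645209273/24811263859807620363392 ≈ -6.3109e+5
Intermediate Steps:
((-1545078/766446 - 633652/2335942) + (181437/1809024 - 1753316)*(1114576 - 1809433))/(-4748524 + 2818061) = ((-1545078*1/766446 - 633652*1/2335942) + (181437*(1/1809024) - 1753316)*(-694857))/(-1930463) = ((-257513/127741 - 316826/1167971) + (60479/603008 - 1753316)*(-694857))*(-1/1930463) = (-341239386189/149197783511 - 1057263514049/603008*(-694857))*(-1/1930463) = (-341239386189/149197783511 + 734646953581545993/603008)*(-1/1930463) = (15658242448181342152645209273/12852493862771584)*(-1/1930463) = -15658242448181342152645209273/24811263859807620363392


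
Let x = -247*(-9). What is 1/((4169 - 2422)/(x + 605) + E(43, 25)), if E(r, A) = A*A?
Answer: 2828/1769247 ≈ 0.0015984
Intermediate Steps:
E(r, A) = A²
x = 2223
1/((4169 - 2422)/(x + 605) + E(43, 25)) = 1/((4169 - 2422)/(2223 + 605) + 25²) = 1/(1747/2828 + 625) = 1/(1769247/2828) = 2828/1769247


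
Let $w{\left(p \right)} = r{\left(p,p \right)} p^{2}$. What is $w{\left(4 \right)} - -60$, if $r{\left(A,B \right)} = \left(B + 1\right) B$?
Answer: $380$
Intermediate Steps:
$r{\left(A,B \right)} = B \left(1 + B\right)$ ($r{\left(A,B \right)} = \left(1 + B\right) B = B \left(1 + B\right)$)
$w{\left(p \right)} = p^{3} \left(1 + p\right)$ ($w{\left(p \right)} = p \left(1 + p\right) p^{2} = p^{3} \left(1 + p\right)$)
$w{\left(4 \right)} - -60 = 4^{3} \left(1 + 4\right) - -60 = 64 \cdot 5 + 60 = 320 + 60 = 380$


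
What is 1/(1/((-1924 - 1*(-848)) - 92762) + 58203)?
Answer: 93838/5461653113 ≈ 1.7181e-5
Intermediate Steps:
1/(1/((-1924 - 1*(-848)) - 92762) + 58203) = 1/(1/((-1924 + 848) - 92762) + 58203) = 1/(1/(-1076 - 92762) + 58203) = 1/(1/(-93838) + 58203) = 1/(-1/93838 + 58203) = 1/(5461653113/93838) = 93838/5461653113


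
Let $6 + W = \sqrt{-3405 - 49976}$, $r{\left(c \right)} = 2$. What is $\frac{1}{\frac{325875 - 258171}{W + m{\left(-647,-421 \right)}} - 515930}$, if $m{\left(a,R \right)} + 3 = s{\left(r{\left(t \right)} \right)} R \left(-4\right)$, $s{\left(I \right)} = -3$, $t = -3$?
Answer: $- \frac{3310692646201}{1708129853946841814} + \frac{8463 i \sqrt{53381}}{854064926973420907} \approx -1.9382 \cdot 10^{-6} + 2.2894 \cdot 10^{-12} i$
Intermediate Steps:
$W = -6 + i \sqrt{53381}$ ($W = -6 + \sqrt{-3405 - 49976} = -6 + \sqrt{-53381} = -6 + i \sqrt{53381} \approx -6.0 + 231.04 i$)
$m{\left(a,R \right)} = -3 + 12 R$ ($m{\left(a,R \right)} = -3 + - 3 R \left(-4\right) = -3 + 12 R$)
$\frac{1}{\frac{325875 - 258171}{W + m{\left(-647,-421 \right)}} - 515930} = \frac{1}{\frac{325875 - 258171}{\left(-6 + i \sqrt{53381}\right) + \left(-3 + 12 \left(-421\right)\right)} - 515930} = \frac{1}{\frac{67704}{\left(-6 + i \sqrt{53381}\right) - 5055} - 515930} = \frac{1}{\frac{67704}{-5061 + i \sqrt{53381}} - 515930} = \frac{1}{-515930 + \frac{67704}{-5061 + i \sqrt{53381}}}$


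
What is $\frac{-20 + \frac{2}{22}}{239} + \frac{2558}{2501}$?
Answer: $\frac{6177263}{6575129} \approx 0.93949$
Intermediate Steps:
$\frac{-20 + \frac{2}{22}}{239} + \frac{2558}{2501} = \left(-20 + 2 \cdot \frac{1}{22}\right) \frac{1}{239} + 2558 \cdot \frac{1}{2501} = \left(-20 + \frac{1}{11}\right) \frac{1}{239} + \frac{2558}{2501} = \left(- \frac{219}{11}\right) \frac{1}{239} + \frac{2558}{2501} = - \frac{219}{2629} + \frac{2558}{2501} = \frac{6177263}{6575129}$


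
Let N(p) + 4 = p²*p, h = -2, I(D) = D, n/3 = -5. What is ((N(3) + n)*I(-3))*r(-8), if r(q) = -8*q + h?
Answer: -1488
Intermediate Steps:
n = -15 (n = 3*(-5) = -15)
r(q) = -2 - 8*q (r(q) = -8*q - 2 = -2 - 8*q)
N(p) = -4 + p³ (N(p) = -4 + p²*p = -4 + p³)
((N(3) + n)*I(-3))*r(-8) = (((-4 + 3³) - 15)*(-3))*(-2 - 8*(-8)) = (((-4 + 27) - 15)*(-3))*(-2 + 64) = ((23 - 15)*(-3))*62 = (8*(-3))*62 = -24*62 = -1488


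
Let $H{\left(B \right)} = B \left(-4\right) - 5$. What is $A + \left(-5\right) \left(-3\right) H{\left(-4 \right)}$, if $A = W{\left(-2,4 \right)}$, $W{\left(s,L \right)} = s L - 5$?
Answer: $152$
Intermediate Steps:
$W{\left(s,L \right)} = -5 + L s$ ($W{\left(s,L \right)} = L s - 5 = -5 + L s$)
$H{\left(B \right)} = -5 - 4 B$ ($H{\left(B \right)} = - 4 B - 5 = -5 - 4 B$)
$A = -13$ ($A = -5 + 4 \left(-2\right) = -5 - 8 = -13$)
$A + \left(-5\right) \left(-3\right) H{\left(-4 \right)} = -13 + \left(-5\right) \left(-3\right) \left(-5 - -16\right) = -13 + 15 \left(-5 + 16\right) = -13 + 15 \cdot 11 = -13 + 165 = 152$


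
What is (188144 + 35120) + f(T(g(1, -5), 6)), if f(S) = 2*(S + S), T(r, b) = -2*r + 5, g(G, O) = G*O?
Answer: 223324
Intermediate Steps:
T(r, b) = 5 - 2*r
f(S) = 4*S (f(S) = 2*(2*S) = 4*S)
(188144 + 35120) + f(T(g(1, -5), 6)) = (188144 + 35120) + 4*(5 - 2*(-5)) = 223264 + 4*(5 - 2*(-5)) = 223264 + 4*(5 + 10) = 223264 + 4*15 = 223264 + 60 = 223324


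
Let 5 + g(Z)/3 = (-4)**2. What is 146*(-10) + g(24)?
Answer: -1427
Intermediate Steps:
g(Z) = 33 (g(Z) = -15 + 3*(-4)**2 = -15 + 3*16 = -15 + 48 = 33)
146*(-10) + g(24) = 146*(-10) + 33 = -1460 + 33 = -1427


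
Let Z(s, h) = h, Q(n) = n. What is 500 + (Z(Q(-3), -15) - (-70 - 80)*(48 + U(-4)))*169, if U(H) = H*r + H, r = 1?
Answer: 1011965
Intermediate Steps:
U(H) = 2*H (U(H) = H*1 + H = H + H = 2*H)
500 + (Z(Q(-3), -15) - (-70 - 80)*(48 + U(-4)))*169 = 500 + (-15 - (-70 - 80)*(48 + 2*(-4)))*169 = 500 + (-15 - (-150)*(48 - 8))*169 = 500 + (-15 - (-150)*40)*169 = 500 + (-15 - 1*(-6000))*169 = 500 + (-15 + 6000)*169 = 500 + 5985*169 = 500 + 1011465 = 1011965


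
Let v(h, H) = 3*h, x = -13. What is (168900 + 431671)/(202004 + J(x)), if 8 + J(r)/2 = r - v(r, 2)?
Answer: 600571/202040 ≈ 2.9725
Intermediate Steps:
J(r) = -16 - 4*r (J(r) = -16 + 2*(r - 3*r) = -16 + 2*(-2*r) = -16 - 4*r)
(168900 + 431671)/(202004 + J(x)) = (168900 + 431671)/(202004 + (-16 - 4*(-13))) = 600571/(202004 + (-16 + 52)) = 600571/(202004 + 36) = 600571/202040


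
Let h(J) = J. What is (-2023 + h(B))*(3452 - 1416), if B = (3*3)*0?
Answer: -4118828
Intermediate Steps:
B = 0 (B = 9*0 = 0)
(-2023 + h(B))*(3452 - 1416) = (-2023 + 0)*(3452 - 1416) = -2023*2036 = -4118828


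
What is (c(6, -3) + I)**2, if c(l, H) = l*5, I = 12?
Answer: 1764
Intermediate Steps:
c(l, H) = 5*l
(c(6, -3) + I)**2 = (5*6 + 12)**2 = (30 + 12)**2 = 42**2 = 1764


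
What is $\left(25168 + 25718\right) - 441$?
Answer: $50445$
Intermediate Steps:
$\left(25168 + 25718\right) - 441 = 50886 - 441 = 50445$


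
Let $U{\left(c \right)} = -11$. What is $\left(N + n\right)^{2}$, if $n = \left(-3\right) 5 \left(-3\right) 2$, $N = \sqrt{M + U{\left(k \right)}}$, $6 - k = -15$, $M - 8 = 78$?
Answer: $8175 + 900 \sqrt{3} \approx 9733.8$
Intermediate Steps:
$M = 86$ ($M = 8 + 78 = 86$)
$k = 21$ ($k = 6 - -15 = 6 + 15 = 21$)
$N = 5 \sqrt{3}$ ($N = \sqrt{86 - 11} = \sqrt{75} = 5 \sqrt{3} \approx 8.6602$)
$n = 90$ ($n = \left(-15\right) \left(-3\right) 2 = 45 \cdot 2 = 90$)
$\left(N + n\right)^{2} = \left(5 \sqrt{3} + 90\right)^{2} = \left(90 + 5 \sqrt{3}\right)^{2}$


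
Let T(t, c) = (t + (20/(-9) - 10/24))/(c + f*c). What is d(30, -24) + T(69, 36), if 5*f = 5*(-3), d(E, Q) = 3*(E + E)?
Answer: 464171/2592 ≈ 179.08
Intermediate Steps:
d(E, Q) = 6*E (d(E, Q) = 3*(2*E) = 6*E)
f = -3 (f = (5*(-3))/5 = (1/5)*(-15) = -3)
T(t, c) = -(-95/36 + t)/(2*c) (T(t, c) = (t + (20/(-9) - 10/24))/(c - 3*c) = (t + (20*(-1/9) - 10*1/24))/((-2*c)) = (t + (-20/9 - 5/12))*(-1/(2*c)) = (t - 95/36)*(-1/(2*c)) = (-95/36 + t)*(-1/(2*c)) = -(-95/36 + t)/(2*c))
d(30, -24) + T(69, 36) = 6*30 + (1/72)*(95 - 36*69)/36 = 180 + (1/72)*(1/36)*(95 - 2484) = 180 + (1/72)*(1/36)*(-2389) = 180 - 2389/2592 = 464171/2592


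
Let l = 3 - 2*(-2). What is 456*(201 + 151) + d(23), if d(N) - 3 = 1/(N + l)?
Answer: 4815451/30 ≈ 1.6052e+5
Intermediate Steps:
l = 7 (l = 3 + 4 = 7)
d(N) = 3 + 1/(7 + N) (d(N) = 3 + 1/(N + 7) = 3 + 1/(7 + N))
456*(201 + 151) + d(23) = 456*(201 + 151) + (22 + 3*23)/(7 + 23) = 456*352 + (22 + 69)/30 = 160512 + (1/30)*91 = 160512 + 91/30 = 4815451/30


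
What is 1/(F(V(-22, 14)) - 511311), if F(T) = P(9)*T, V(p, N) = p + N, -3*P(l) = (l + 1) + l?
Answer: -3/1533781 ≈ -1.9560e-6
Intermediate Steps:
P(l) = -⅓ - 2*l/3 (P(l) = -((l + 1) + l)/3 = -((1 + l) + l)/3 = -(1 + 2*l)/3 = -⅓ - 2*l/3)
V(p, N) = N + p
F(T) = -19*T/3 (F(T) = (-⅓ - ⅔*9)*T = (-⅓ - 6)*T = -19*T/3)
1/(F(V(-22, 14)) - 511311) = 1/(-19*(14 - 22)/3 - 511311) = 1/(-19/3*(-8) - 511311) = 1/(152/3 - 511311) = 1/(-1533781/3) = -3/1533781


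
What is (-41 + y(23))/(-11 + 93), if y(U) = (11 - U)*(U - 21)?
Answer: -65/82 ≈ -0.79268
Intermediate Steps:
y(U) = (-21 + U)*(11 - U) (y(U) = (11 - U)*(-21 + U) = (-21 + U)*(11 - U))
(-41 + y(23))/(-11 + 93) = (-41 + (-231 - 1*23**2 + 32*23))/(-11 + 93) = (-41 + (-231 - 1*529 + 736))/82 = (-41 + (-231 - 529 + 736))*(1/82) = (-41 - 24)*(1/82) = -65*1/82 = -65/82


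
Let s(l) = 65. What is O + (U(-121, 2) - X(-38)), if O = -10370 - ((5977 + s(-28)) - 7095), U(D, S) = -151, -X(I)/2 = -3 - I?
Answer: -9398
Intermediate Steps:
X(I) = 6 + 2*I (X(I) = -2*(-3 - I) = 6 + 2*I)
O = -9317 (O = -10370 - ((5977 + 65) - 7095) = -10370 - (6042 - 7095) = -10370 - 1*(-1053) = -10370 + 1053 = -9317)
O + (U(-121, 2) - X(-38)) = -9317 + (-151 - (6 + 2*(-38))) = -9317 + (-151 - (6 - 76)) = -9317 + (-151 - 1*(-70)) = -9317 + (-151 + 70) = -9317 - 81 = -9398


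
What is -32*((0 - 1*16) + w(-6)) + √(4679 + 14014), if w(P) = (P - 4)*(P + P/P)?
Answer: -1088 + 3*√2077 ≈ -951.28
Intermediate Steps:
w(P) = (1 + P)*(-4 + P) (w(P) = (-4 + P)*(P + 1) = (-4 + P)*(1 + P) = (1 + P)*(-4 + P))
-32*((0 - 1*16) + w(-6)) + √(4679 + 14014) = -32*((0 - 1*16) + (-4 + (-6)² - 3*(-6))) + √(4679 + 14014) = -32*((0 - 16) + (-4 + 36 + 18)) + √18693 = -32*(-16 + 50) + 3*√2077 = -32*34 + 3*√2077 = -1088 + 3*√2077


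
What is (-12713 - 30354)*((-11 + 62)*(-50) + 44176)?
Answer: -1792706942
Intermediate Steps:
(-12713 - 30354)*((-11 + 62)*(-50) + 44176) = -43067*(51*(-50) + 44176) = -43067*(-2550 + 44176) = -43067*41626 = -1792706942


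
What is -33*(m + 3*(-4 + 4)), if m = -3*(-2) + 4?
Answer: -330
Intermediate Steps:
m = 10 (m = 6 + 4 = 10)
-33*(m + 3*(-4 + 4)) = -33*(10 + 3*(-4 + 4)) = -33*(10 + 3*0) = -33*(10 + 0) = -33*10 = -330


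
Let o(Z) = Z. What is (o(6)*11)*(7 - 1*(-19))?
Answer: 1716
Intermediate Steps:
(o(6)*11)*(7 - 1*(-19)) = (6*11)*(7 - 1*(-19)) = 66*(7 + 19) = 66*26 = 1716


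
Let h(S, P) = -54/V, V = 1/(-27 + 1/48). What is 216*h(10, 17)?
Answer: 314685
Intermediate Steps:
V = -48/1295 (V = 1/(-27 + 1/48) = 1/(-1295/48) = -48/1295 ≈ -0.037066)
h(S, P) = 11655/8 (h(S, P) = -54/(-48/1295) = -54*(-1295/48) = 11655/8)
216*h(10, 17) = 216*(11655/8) = 314685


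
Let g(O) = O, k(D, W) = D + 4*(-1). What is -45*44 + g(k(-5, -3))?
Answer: -1989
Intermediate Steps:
k(D, W) = -4 + D (k(D, W) = D - 4 = -4 + D)
-45*44 + g(k(-5, -3)) = -45*44 + (-4 - 5) = -1980 - 9 = -1989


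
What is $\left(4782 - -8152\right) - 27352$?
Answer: $-14418$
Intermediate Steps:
$\left(4782 - -8152\right) - 27352 = \left(4782 + 8152\right) - 27352 = 12934 - 27352 = -14418$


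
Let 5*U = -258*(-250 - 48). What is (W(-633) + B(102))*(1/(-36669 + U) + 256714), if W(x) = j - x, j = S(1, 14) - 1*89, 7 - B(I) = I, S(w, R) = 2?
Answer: 12325843146199/106461 ≈ 1.1578e+8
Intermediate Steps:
U = 76884/5 (U = (-258*(-250 - 48))/5 = (-258*(-298))/5 = (⅕)*76884 = 76884/5 ≈ 15377.)
B(I) = 7 - I
j = -87 (j = 2 - 1*89 = 2 - 89 = -87)
W(x) = -87 - x
(W(-633) + B(102))*(1/(-36669 + U) + 256714) = ((-87 - 1*(-633)) + (7 - 1*102))*(1/(-36669 + 76884/5) + 256714) = ((-87 + 633) + (7 - 102))*(1/(-106461/5) + 256714) = (546 - 95)*(-5/106461 + 256714) = 451*(27330029149/106461) = 12325843146199/106461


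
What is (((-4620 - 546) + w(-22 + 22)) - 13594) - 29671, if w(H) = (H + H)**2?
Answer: -48431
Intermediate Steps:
w(H) = 4*H**2 (w(H) = (2*H)**2 = 4*H**2)
(((-4620 - 546) + w(-22 + 22)) - 13594) - 29671 = (((-4620 - 546) + 4*(-22 + 22)**2) - 13594) - 29671 = ((-5166 + 4*0**2) - 13594) - 29671 = ((-5166 + 4*0) - 13594) - 29671 = ((-5166 + 0) - 13594) - 29671 = (-5166 - 13594) - 29671 = -18760 - 29671 = -48431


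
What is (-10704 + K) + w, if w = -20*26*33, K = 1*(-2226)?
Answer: -30090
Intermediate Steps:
K = -2226
w = -17160 (w = -520*33 = -17160)
(-10704 + K) + w = (-10704 - 2226) - 17160 = -12930 - 17160 = -30090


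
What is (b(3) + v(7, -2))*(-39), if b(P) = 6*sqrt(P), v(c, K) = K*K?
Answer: -156 - 234*sqrt(3) ≈ -561.30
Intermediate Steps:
v(c, K) = K**2
(b(3) + v(7, -2))*(-39) = (6*sqrt(3) + (-2)**2)*(-39) = (6*sqrt(3) + 4)*(-39) = (4 + 6*sqrt(3))*(-39) = -156 - 234*sqrt(3)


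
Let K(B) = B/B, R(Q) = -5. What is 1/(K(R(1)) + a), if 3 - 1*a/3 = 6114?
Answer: -1/18332 ≈ -5.4549e-5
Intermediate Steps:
a = -18333 (a = 9 - 3*6114 = 9 - 18342 = -18333)
K(B) = 1
1/(K(R(1)) + a) = 1/(1 - 18333) = 1/(-18332) = -1/18332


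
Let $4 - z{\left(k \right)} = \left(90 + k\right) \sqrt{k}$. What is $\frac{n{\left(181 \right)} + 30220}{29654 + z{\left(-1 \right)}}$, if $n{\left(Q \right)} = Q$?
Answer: $\frac{901632858}{879604885} + \frac{2705689 i}{879604885} \approx 1.025 + 0.003076 i$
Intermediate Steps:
$z{\left(k \right)} = 4 - \sqrt{k} \left(90 + k\right)$ ($z{\left(k \right)} = 4 - \left(90 + k\right) \sqrt{k} = 4 - \sqrt{k} \left(90 + k\right)$)
$\frac{n{\left(181 \right)} + 30220}{29654 + z{\left(-1 \right)}} = \frac{181 + 30220}{29654 - \left(-4 + \left(-1\right)^{\frac{3}{2}} + 90 i\right)} = \frac{30401}{29654 - \left(-4 + 89 i\right)} = \frac{30401}{29654 + \left(4 + i - 90 i\right)} = \frac{30401}{29654 + \left(4 - 89 i\right)} = \frac{30401}{29658 - 89 i} = 30401 \frac{29658 + 89 i}{879604885} = \frac{30401 \left(29658 + 89 i\right)}{879604885}$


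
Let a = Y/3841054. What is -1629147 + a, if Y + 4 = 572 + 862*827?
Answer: -3128820443748/1920527 ≈ -1.6291e+6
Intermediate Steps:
Y = 713442 (Y = -4 + (572 + 862*827) = -4 + (572 + 712874) = -4 + 713446 = 713442)
a = 356721/1920527 (a = 713442/3841054 = 713442*(1/3841054) = 356721/1920527 ≈ 0.18574)
-1629147 + a = -1629147 + 356721/1920527 = -3128820443748/1920527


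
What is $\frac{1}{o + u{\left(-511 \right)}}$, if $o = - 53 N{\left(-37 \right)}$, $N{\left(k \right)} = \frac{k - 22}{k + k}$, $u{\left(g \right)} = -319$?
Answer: $- \frac{74}{26733} \approx -0.0027681$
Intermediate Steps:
$N{\left(k \right)} = \frac{-22 + k}{2 k}$
$o = - \frac{3127}{74}$ ($o = - 53 \frac{-22 - 37}{2 \left(-37\right)} = - 53 \cdot \frac{1}{2} \left(- \frac{1}{37}\right) \left(-59\right) = \left(-53\right) \frac{59}{74} = - \frac{3127}{74} \approx -42.257$)
$\frac{1}{o + u{\left(-511 \right)}} = \frac{1}{- \frac{3127}{74} - 319} = \frac{1}{- \frac{26733}{74}} = - \frac{74}{26733}$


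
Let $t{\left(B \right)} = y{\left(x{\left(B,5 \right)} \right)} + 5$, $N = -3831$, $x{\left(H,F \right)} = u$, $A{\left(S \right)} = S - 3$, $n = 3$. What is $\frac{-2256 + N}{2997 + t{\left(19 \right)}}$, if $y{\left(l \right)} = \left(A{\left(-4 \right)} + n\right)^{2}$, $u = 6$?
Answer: $- \frac{2029}{1006} \approx -2.0169$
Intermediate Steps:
$A{\left(S \right)} = -3 + S$ ($A{\left(S \right)} = S - 3 = -3 + S$)
$x{\left(H,F \right)} = 6$
$y{\left(l \right)} = 16$ ($y{\left(l \right)} = \left(\left(-3 - 4\right) + 3\right)^{2} = \left(-7 + 3\right)^{2} = \left(-4\right)^{2} = 16$)
$t{\left(B \right)} = 21$ ($t{\left(B \right)} = 16 + 5 = 21$)
$\frac{-2256 + N}{2997 + t{\left(19 \right)}} = \frac{-2256 - 3831}{2997 + 21} = - \frac{6087}{3018} = \left(-6087\right) \frac{1}{3018} = - \frac{2029}{1006}$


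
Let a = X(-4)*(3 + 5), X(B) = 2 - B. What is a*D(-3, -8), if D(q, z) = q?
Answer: -144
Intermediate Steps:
a = 48 (a = (2 - 1*(-4))*(3 + 5) = (2 + 4)*8 = 6*8 = 48)
a*D(-3, -8) = 48*(-3) = -144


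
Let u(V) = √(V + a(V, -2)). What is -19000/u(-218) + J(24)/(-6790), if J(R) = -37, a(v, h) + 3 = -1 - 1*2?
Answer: 37/6790 + 2375*I*√14/7 ≈ 0.0054492 + 1269.5*I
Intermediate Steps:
a(v, h) = -6 (a(v, h) = -3 + (-1 - 1*2) = -3 + (-1 - 2) = -3 - 3 = -6)
u(V) = √(-6 + V) (u(V) = √(V - 6) = √(-6 + V))
-19000/u(-218) + J(24)/(-6790) = -19000/√(-6 - 218) - 37/(-6790) = -19000*(-I*√14/56) - 37*(-1/6790) = -19000*(-I*√14/56) + 37/6790 = -(-2375)*I*√14/7 + 37/6790 = 2375*I*√14/7 + 37/6790 = 37/6790 + 2375*I*√14/7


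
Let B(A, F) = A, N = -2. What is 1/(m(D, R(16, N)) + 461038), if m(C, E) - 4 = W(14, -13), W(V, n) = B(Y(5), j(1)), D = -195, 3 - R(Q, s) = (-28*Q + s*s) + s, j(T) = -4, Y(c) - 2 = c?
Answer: 1/461049 ≈ 2.1690e-6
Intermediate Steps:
Y(c) = 2 + c
R(Q, s) = 3 - s - s² + 28*Q (R(Q, s) = 3 - ((-28*Q + s*s) + s) = 3 - ((-28*Q + s²) + s) = 3 - ((s² - 28*Q) + s) = 3 - (s + s² - 28*Q) = 3 + (-s - s² + 28*Q) = 3 - s - s² + 28*Q)
W(V, n) = 7 (W(V, n) = 2 + 5 = 7)
m(C, E) = 11 (m(C, E) = 4 + 7 = 11)
1/(m(D, R(16, N)) + 461038) = 1/(11 + 461038) = 1/461049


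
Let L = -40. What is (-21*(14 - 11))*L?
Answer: 2520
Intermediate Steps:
(-21*(14 - 11))*L = -21*(14 - 11)*(-40) = -21*3*(-40) = -63*(-40) = 2520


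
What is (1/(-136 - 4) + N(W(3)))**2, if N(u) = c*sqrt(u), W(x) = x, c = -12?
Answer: 8467201/19600 + 6*sqrt(3)/35 ≈ 432.30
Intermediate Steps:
N(u) = -12*sqrt(u)
(1/(-136 - 4) + N(W(3)))**2 = (1/(-136 - 4) - 12*sqrt(3))**2 = (1/(-140) - 12*sqrt(3))**2 = (-1/140 - 12*sqrt(3))**2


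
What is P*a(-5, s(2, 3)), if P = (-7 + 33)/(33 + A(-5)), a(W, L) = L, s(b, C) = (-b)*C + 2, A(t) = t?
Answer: -26/7 ≈ -3.7143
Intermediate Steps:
s(b, C) = 2 - C*b (s(b, C) = -C*b + 2 = 2 - C*b)
P = 13/14 (P = (-7 + 33)/(33 - 5) = 26/28 = 26*(1/28) = 13/14 ≈ 0.92857)
P*a(-5, s(2, 3)) = 13*(2 - 1*3*2)/14 = 13*(2 - 6)/14 = (13/14)*(-4) = -26/7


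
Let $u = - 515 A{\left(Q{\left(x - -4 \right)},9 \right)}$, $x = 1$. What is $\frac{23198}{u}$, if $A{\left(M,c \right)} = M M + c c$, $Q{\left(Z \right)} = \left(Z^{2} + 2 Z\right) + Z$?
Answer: $- \frac{23198}{865715} \approx -0.026796$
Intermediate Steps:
$Q{\left(Z \right)} = Z^{2} + 3 Z$
$A{\left(M,c \right)} = M^{2} + c^{2}$
$u = -865715$ ($u = - 515 \left(\left(\left(1 - -4\right) \left(3 + \left(1 - -4\right)\right)\right)^{2} + 9^{2}\right) = - 515 \left(\left(\left(1 + 4\right) \left(3 + \left(1 + 4\right)\right)\right)^{2} + 81\right) = - 515 \left(\left(5 \left(3 + 5\right)\right)^{2} + 81\right) = - 515 \left(\left(5 \cdot 8\right)^{2} + 81\right) = - 515 \left(40^{2} + 81\right) = - 515 \left(1600 + 81\right) = \left(-515\right) 1681 = -865715$)
$\frac{23198}{u} = \frac{23198}{-865715} = 23198 \left(- \frac{1}{865715}\right) = - \frac{23198}{865715}$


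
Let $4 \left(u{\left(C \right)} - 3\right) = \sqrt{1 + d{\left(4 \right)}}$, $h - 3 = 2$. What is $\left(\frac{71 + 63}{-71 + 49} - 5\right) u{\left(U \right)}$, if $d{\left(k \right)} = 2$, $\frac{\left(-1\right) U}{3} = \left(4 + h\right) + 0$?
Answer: $- \frac{366}{11} - \frac{61 \sqrt{3}}{22} \approx -38.075$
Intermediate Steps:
$h = 5$ ($h = 3 + 2 = 5$)
$U = -27$ ($U = - 3 \left(\left(4 + 5\right) + 0\right) = - 3 \left(9 + 0\right) = \left(-3\right) 9 = -27$)
$u{\left(C \right)} = 3 + \frac{\sqrt{3}}{4}$ ($u{\left(C \right)} = 3 + \frac{\sqrt{1 + 2}}{4} = 3 + \frac{\sqrt{3}}{4}$)
$\left(\frac{71 + 63}{-71 + 49} - 5\right) u{\left(U \right)} = \left(\frac{71 + 63}{-71 + 49} - 5\right) \left(3 + \frac{\sqrt{3}}{4}\right) = \left(\frac{134}{-22} + \left(-16 + 11\right)\right) \left(3 + \frac{\sqrt{3}}{4}\right) = \left(134 \left(- \frac{1}{22}\right) - 5\right) \left(3 + \frac{\sqrt{3}}{4}\right) = \left(- \frac{67}{11} - 5\right) \left(3 + \frac{\sqrt{3}}{4}\right) = - \frac{122 \left(3 + \frac{\sqrt{3}}{4}\right)}{11} = - \frac{366}{11} - \frac{61 \sqrt{3}}{22}$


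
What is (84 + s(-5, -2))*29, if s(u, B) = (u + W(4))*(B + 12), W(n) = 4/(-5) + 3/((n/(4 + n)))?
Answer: 2494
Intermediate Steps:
W(n) = -4/5 + 3*(4 + n)/n (W(n) = 4*(-1/5) + 3*((4 + n)/n) = -4/5 + 3*(4 + n)/n)
s(u, B) = (12 + B)*(26/5 + u) (s(u, B) = (u + (11/5 + 12/4))*(B + 12) = (u + (11/5 + 12*(1/4)))*(12 + B) = (u + (11/5 + 3))*(12 + B) = (u + 26/5)*(12 + B) = (26/5 + u)*(12 + B) = (12 + B)*(26/5 + u))
(84 + s(-5, -2))*29 = (84 + (312/5 + 12*(-5) + (26/5)*(-2) - 2*(-5)))*29 = (84 + (312/5 - 60 - 52/5 + 10))*29 = (84 + 2)*29 = 86*29 = 2494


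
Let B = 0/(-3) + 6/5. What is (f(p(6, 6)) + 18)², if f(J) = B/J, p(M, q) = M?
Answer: 8281/25 ≈ 331.24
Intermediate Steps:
B = 6/5 (B = 0*(-⅓) + 6*(⅕) = 0 + 6/5 = 6/5 ≈ 1.2000)
f(J) = 6/(5*J)
(f(p(6, 6)) + 18)² = ((6/5)/6 + 18)² = ((6/5)*(⅙) + 18)² = (⅕ + 18)² = (91/5)² = 8281/25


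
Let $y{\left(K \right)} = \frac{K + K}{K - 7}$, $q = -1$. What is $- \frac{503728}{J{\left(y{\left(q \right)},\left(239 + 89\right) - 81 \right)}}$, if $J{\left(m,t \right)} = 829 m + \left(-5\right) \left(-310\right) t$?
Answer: $- \frac{2014912}{1532229} \approx -1.315$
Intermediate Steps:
$y{\left(K \right)} = \frac{2 K}{-7 + K}$
$J{\left(m,t \right)} = 829 m + 1550 t$
$- \frac{503728}{J{\left(y{\left(q \right)},\left(239 + 89\right) - 81 \right)}} = - \frac{503728}{829 \cdot 2 \left(-1\right) \frac{1}{-7 - 1} + 1550 \left(\left(239 + 89\right) - 81\right)} = - \frac{503728}{829 \cdot 2 \left(-1\right) \frac{1}{-8} + 1550 \left(328 - 81\right)} = - \frac{503728}{829 \cdot 2 \left(-1\right) \left(- \frac{1}{8}\right) + 1550 \cdot 247} = - \frac{503728}{829 \cdot \frac{1}{4} + 382850} = - \frac{503728}{\frac{829}{4} + 382850} = - \frac{503728}{\frac{1532229}{4}} = \left(-503728\right) \frac{4}{1532229} = - \frac{2014912}{1532229}$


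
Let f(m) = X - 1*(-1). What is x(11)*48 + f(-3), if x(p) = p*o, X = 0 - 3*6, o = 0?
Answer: -17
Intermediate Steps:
X = -18 (X = 0 - 18 = -18)
f(m) = -17 (f(m) = -18 - 1*(-1) = -18 + 1 = -17)
x(p) = 0 (x(p) = p*0 = 0)
x(11)*48 + f(-3) = 0*48 - 17 = 0 - 17 = -17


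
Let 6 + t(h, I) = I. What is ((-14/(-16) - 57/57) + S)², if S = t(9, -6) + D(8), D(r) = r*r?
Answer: 172225/64 ≈ 2691.0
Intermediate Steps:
t(h, I) = -6 + I
D(r) = r²
S = 52 (S = (-6 - 6) + 8² = -12 + 64 = 52)
((-14/(-16) - 57/57) + S)² = ((-14/(-16) - 57/57) + 52)² = ((-14*(-1/16) - 57*1/57) + 52)² = ((7/8 - 1) + 52)² = (-⅛ + 52)² = (415/8)² = 172225/64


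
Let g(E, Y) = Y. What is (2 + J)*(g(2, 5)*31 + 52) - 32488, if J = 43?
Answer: -23173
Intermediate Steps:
(2 + J)*(g(2, 5)*31 + 52) - 32488 = (2 + 43)*(5*31 + 52) - 32488 = 45*(155 + 52) - 32488 = 45*207 - 32488 = 9315 - 32488 = -23173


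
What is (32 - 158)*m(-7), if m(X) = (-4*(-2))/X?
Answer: 144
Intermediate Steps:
m(X) = 8/X
(32 - 158)*m(-7) = (32 - 158)*(8/(-7)) = -1008*(-1)/7 = -126*(-8/7) = 144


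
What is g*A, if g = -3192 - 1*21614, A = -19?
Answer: 471314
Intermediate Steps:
g = -24806 (g = -3192 - 21614 = -24806)
g*A = -24806*(-19) = 471314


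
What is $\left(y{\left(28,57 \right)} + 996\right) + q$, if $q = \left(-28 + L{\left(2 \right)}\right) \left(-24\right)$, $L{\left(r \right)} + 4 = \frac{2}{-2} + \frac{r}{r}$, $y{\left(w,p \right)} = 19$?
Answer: $1783$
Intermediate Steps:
$L{\left(r \right)} = -4$ ($L{\left(r \right)} = -4 + \left(\frac{2}{-2} + \frac{r}{r}\right) = -4 + \left(2 \left(- \frac{1}{2}\right) + 1\right) = -4 + \left(-1 + 1\right) = -4 + 0 = -4$)
$q = 768$ ($q = \left(-28 - 4\right) \left(-24\right) = \left(-32\right) \left(-24\right) = 768$)
$\left(y{\left(28,57 \right)} + 996\right) + q = \left(19 + 996\right) + 768 = 1015 + 768 = 1783$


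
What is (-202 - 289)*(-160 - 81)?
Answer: 118331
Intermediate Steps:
(-202 - 289)*(-160 - 81) = -491*(-241) = 118331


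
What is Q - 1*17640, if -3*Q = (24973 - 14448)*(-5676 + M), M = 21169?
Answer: -163116745/3 ≈ -5.4372e+7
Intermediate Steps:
Q = -163063825/3 (Q = -(24973 - 14448)*(-5676 + 21169)/3 = -10525*15493/3 = -⅓*163063825 = -163063825/3 ≈ -5.4355e+7)
Q - 1*17640 = -163063825/3 - 1*17640 = -163063825/3 - 17640 = -163116745/3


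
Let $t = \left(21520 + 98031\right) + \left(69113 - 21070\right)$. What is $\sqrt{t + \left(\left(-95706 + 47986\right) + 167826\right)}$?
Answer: $10 \sqrt{2877} \approx 536.38$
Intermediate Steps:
$t = 167594$ ($t = 119551 + \left(69113 - 21070\right) = 119551 + 48043 = 167594$)
$\sqrt{t + \left(\left(-95706 + 47986\right) + 167826\right)} = \sqrt{167594 + \left(\left(-95706 + 47986\right) + 167826\right)} = \sqrt{167594 + \left(-47720 + 167826\right)} = \sqrt{167594 + 120106} = \sqrt{287700} = 10 \sqrt{2877}$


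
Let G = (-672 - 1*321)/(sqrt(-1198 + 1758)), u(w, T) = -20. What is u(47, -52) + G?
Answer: -20 - 993*sqrt(35)/140 ≈ -61.962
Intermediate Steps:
G = -993*sqrt(35)/140 (G = (-672 - 321)/(sqrt(560)) = -993*sqrt(35)/140 ≈ -41.962)
u(47, -52) + G = -20 - 993*sqrt(35)/140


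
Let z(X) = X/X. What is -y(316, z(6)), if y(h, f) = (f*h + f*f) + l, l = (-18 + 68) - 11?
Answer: -356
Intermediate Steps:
l = 39 (l = 50 - 11 = 39)
z(X) = 1
y(h, f) = 39 + f² + f*h (y(h, f) = (f*h + f*f) + 39 = (f*h + f²) + 39 = (f² + f*h) + 39 = 39 + f² + f*h)
-y(316, z(6)) = -(39 + 1² + 1*316) = -(39 + 1 + 316) = -1*356 = -356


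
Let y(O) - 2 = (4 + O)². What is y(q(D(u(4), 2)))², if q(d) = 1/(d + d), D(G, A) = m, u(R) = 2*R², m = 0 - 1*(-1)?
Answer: 7921/16 ≈ 495.06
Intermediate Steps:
m = 1 (m = 0 + 1 = 1)
D(G, A) = 1
q(d) = 1/(2*d)
y(O) = 2 + (4 + O)²
y(q(D(u(4), 2)))² = (2 + (4 + (½)/1)²)² = (2 + (4 + (½)*1)²)² = (2 + (4 + ½)²)² = (2 + (9/2)²)² = (2 + 81/4)² = (89/4)² = 7921/16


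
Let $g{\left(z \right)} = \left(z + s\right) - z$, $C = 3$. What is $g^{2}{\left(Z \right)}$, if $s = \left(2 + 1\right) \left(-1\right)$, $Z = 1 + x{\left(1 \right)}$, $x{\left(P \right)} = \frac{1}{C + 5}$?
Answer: $9$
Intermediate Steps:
$x{\left(P \right)} = \frac{1}{8}$ ($x{\left(P \right)} = \frac{1}{3 + 5} = \frac{1}{8}$)
$Z = \frac{9}{8}$ ($Z = 1 + \frac{1}{8} = \frac{9}{8} \approx 1.125$)
$s = -3$ ($s = 3 \left(-1\right) = -3$)
$g{\left(z \right)} = -3$ ($g{\left(z \right)} = \left(z - 3\right) - z = \left(-3 + z\right) - z = -3$)
$g^{2}{\left(Z \right)} = \left(-3\right)^{2} = 9$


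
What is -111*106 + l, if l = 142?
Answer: -11624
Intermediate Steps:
-111*106 + l = -111*106 + 142 = -11766 + 142 = -11624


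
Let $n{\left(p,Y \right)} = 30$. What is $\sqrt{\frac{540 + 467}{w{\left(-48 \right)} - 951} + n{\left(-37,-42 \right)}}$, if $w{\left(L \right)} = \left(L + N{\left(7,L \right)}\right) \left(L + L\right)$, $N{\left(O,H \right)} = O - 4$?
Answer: $\frac{\sqrt{343897413}}{3369} \approx 5.5044$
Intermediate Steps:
$N{\left(O,H \right)} = -4 + O$ ($N{\left(O,H \right)} = O - 4 = -4 + O$)
$w{\left(L \right)} = 2 L \left(3 + L\right)$ ($w{\left(L \right)} = \left(L + \left(-4 + 7\right)\right) \left(L + L\right) = \left(L + 3\right) 2 L = \left(3 + L\right) 2 L = 2 L \left(3 + L\right)$)
$\sqrt{\frac{540 + 467}{w{\left(-48 \right)} - 951} + n{\left(-37,-42 \right)}} = \sqrt{\frac{540 + 467}{2 \left(-48\right) \left(3 - 48\right) - 951} + 30} = \sqrt{\frac{1007}{2 \left(-48\right) \left(-45\right) - 951} + 30} = \sqrt{\frac{1007}{4320 - 951} + 30} = \sqrt{\frac{1007}{3369} + 30} = \sqrt{\frac{102077}{3369}} = \frac{\sqrt{343897413}}{3369}$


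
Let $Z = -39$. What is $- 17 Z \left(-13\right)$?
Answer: $-8619$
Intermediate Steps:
$- 17 Z \left(-13\right) = \left(-17\right) \left(-39\right) \left(-13\right) = 663 \left(-13\right) = -8619$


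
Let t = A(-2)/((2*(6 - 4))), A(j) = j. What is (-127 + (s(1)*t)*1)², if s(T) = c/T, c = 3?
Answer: 66049/4 ≈ 16512.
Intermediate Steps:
t = -½ (t = -2*1/(2*(6 - 4)) = -2/(2*2) = -2/4 = -2*¼ = -½ ≈ -0.50000)
s(T) = 3/T
(-127 + (s(1)*t)*1)² = (-127 + ((3/1)*(-½))*1)² = (-127 + ((3*1)*(-½))*1)² = (-127 + (3*(-½))*1)² = (-127 - 3/2*1)² = (-127 - 3/2)² = (-257/2)² = 66049/4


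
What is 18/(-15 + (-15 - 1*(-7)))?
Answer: -18/23 ≈ -0.78261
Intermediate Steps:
18/(-15 + (-15 - 1*(-7))) = 18/(-15 + (-15 + 7)) = 18/(-15 - 8) = 18/(-23) = -1/23*18 = -18/23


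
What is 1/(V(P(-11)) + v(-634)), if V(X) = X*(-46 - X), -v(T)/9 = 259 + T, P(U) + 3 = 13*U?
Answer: -1/11225 ≈ -8.9087e-5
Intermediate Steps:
P(U) = -3 + 13*U
v(T) = -2331 - 9*T (v(T) = -9*(259 + T) = -2331 - 9*T)
1/(V(P(-11)) + v(-634)) = 1/(-(-3 + 13*(-11))*(46 + (-3 + 13*(-11))) + (-2331 - 9*(-634))) = 1/(-(-3 - 143)*(46 + (-3 - 143)) + (-2331 + 5706)) = 1/(-1*(-146)*(46 - 146) + 3375) = 1/(-1*(-146)*(-100) + 3375) = 1/(-14600 + 3375) = 1/(-11225) = -1/11225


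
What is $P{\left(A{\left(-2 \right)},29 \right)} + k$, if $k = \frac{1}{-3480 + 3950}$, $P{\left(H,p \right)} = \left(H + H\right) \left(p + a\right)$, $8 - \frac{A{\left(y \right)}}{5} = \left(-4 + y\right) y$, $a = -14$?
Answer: $- \frac{281999}{470} \approx -600.0$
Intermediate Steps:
$A{\left(y \right)} = 40 - 5 y \left(-4 + y\right)$ ($A{\left(y \right)} = 40 - 5 \left(-4 + y\right) y = 40 - 5 y \left(-4 + y\right)$)
$P{\left(H,p \right)} = 2 H \left(-14 + p\right)$ ($P{\left(H,p \right)} = \left(H + H\right) \left(p - 14\right) = 2 H \left(-14 + p\right)$)
$k = \frac{1}{470} \approx 0.0021277$
$P{\left(A{\left(-2 \right)},29 \right)} + k = 2 \left(40 - 5 \left(-2\right)^{2} + 20 \left(-2\right)\right) \left(-14 + 29\right) + \frac{1}{470} = 2 \left(40 - 20 - 40\right) 15 + \frac{1}{470} = 2 \left(-20\right) 15 + \frac{1}{470} = -600 + \frac{1}{470} = - \frac{281999}{470}$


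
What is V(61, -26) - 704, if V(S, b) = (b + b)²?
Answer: 2000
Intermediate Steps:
V(S, b) = 4*b² (V(S, b) = (2*b)² = 4*b²)
V(61, -26) - 704 = 4*(-26)² - 704 = 4*676 - 704 = 2704 - 704 = 2000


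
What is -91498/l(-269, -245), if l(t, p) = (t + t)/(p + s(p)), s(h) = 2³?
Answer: -10842513/269 ≈ -40307.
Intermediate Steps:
s(h) = 8
l(t, p) = 2*t/(8 + p) (l(t, p) = (t + t)/(p + 8) = (2*t)/(8 + p) = 2*t/(8 + p))
-91498/l(-269, -245) = -91498/(2*(-269)/(8 - 245)) = -91498/(2*(-269)/(-237)) = -91498/(2*(-269)*(-1/237)) = -91498/538/237 = -91498*237/538 = -10842513/269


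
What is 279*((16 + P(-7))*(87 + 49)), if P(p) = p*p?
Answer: 2466360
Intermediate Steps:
P(p) = p**2
279*((16 + P(-7))*(87 + 49)) = 279*((16 + (-7)**2)*(87 + 49)) = 279*((16 + 49)*136) = 279*(65*136) = 279*8840 = 2466360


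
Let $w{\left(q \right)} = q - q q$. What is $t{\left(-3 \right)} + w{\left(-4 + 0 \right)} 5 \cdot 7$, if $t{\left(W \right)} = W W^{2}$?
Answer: $-727$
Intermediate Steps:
$w{\left(q \right)} = q - q^{2}$
$t{\left(W \right)} = W^{3}$
$t{\left(-3 \right)} + w{\left(-4 + 0 \right)} 5 \cdot 7 = \left(-3\right)^{3} + \left(-4 + 0\right) \left(1 - \left(-4 + 0\right)\right) 5 \cdot 7 = -27 + - 4 \left(1 - -4\right) 35 = -27 + - 4 \left(1 + 4\right) 35 = -27 + \left(-4\right) 5 \cdot 35 = -27 - 700 = -727$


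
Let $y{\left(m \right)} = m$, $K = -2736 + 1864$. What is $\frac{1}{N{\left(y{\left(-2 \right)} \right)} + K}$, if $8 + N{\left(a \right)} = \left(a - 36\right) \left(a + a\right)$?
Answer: $- \frac{1}{728} \approx -0.0013736$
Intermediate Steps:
$K = -872$
$N{\left(a \right)} = -8 + 2 a \left(-36 + a\right)$ ($N{\left(a \right)} = -8 + \left(a - 36\right) \left(a + a\right) = -8 + \left(-36 + a\right) 2 a = -8 + 2 a \left(-36 + a\right)$)
$\frac{1}{N{\left(y{\left(-2 \right)} \right)} + K} = \frac{1}{\left(-8 - -144 + 2 \left(-2\right)^{2}\right) - 872} = \frac{1}{\left(-8 + 144 + 2 \cdot 4\right) - 872} = \frac{1}{\left(-8 + 144 + 8\right) - 872} = \frac{1}{144 - 872} = \frac{1}{-728} = - \frac{1}{728}$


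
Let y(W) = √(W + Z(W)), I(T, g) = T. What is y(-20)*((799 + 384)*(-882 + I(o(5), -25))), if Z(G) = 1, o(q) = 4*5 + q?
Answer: -1013831*I*√19 ≈ -4.4192e+6*I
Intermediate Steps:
o(q) = 20 + q
y(W) = √(1 + W) (y(W) = √(W + 1) = √(1 + W))
y(-20)*((799 + 384)*(-882 + I(o(5), -25))) = √(1 - 20)*((799 + 384)*(-882 + (20 + 5))) = √(-19)*(1183*(-882 + 25)) = (I*√19)*(1183*(-857)) = (I*√19)*(-1013831) = -1013831*I*√19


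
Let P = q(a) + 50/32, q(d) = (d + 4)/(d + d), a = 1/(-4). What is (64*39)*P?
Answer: -14820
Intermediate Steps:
a = -¼ (a = 1*(-¼) = -¼ ≈ -0.25000)
q(d) = (4 + d)/(2*d) (q(d) = (4 + d)/((2*d)) = (4 + d)*(1/(2*d)) = (4 + d)/(2*d))
P = -95/16 (P = (4 - ¼)/(2*(-¼)) + 50/32 = (½)*(-4)*(15/4) + 50*(1/32) = -15/2 + 25/16 = -95/16 ≈ -5.9375)
(64*39)*P = (64*39)*(-95/16) = 2496*(-95/16) = -14820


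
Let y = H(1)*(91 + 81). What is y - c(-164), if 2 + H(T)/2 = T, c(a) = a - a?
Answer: -344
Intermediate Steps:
c(a) = 0
H(T) = -4 + 2*T
y = -344 (y = (-4 + 2*1)*(91 + 81) = (-4 + 2)*172 = -2*172 = -344)
y - c(-164) = -344 - 1*0 = -344 + 0 = -344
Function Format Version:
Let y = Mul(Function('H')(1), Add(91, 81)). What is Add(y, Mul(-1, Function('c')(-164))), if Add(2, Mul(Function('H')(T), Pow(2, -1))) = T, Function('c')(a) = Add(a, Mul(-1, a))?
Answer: -344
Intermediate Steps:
Function('c')(a) = 0
Function('H')(T) = Add(-4, Mul(2, T))
y = -344 (y = Mul(Add(-4, Mul(2, 1)), Add(91, 81)) = Mul(Add(-4, 2), 172) = Mul(-2, 172) = -344)
Add(y, Mul(-1, Function('c')(-164))) = Add(-344, Mul(-1, 0)) = Add(-344, 0) = -344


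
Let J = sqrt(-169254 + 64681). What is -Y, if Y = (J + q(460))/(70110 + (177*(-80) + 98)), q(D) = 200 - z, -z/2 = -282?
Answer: 91/14012 - I*sqrt(104573)/56048 ≈ 0.0064944 - 0.0057697*I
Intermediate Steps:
z = 564 (z = -2*(-282) = 564)
J = I*sqrt(104573) (J = sqrt(-104573) = I*sqrt(104573) ≈ 323.38*I)
q(D) = -364 (q(D) = 200 - 1*564 = 200 - 564 = -364)
Y = -91/14012 + I*sqrt(104573)/56048 (Y = (I*sqrt(104573) - 364)/(70110 + (177*(-80) + 98)) = (-364 + I*sqrt(104573))/(70110 + (-14160 + 98)) = (-364 + I*sqrt(104573))/(70110 - 14062) = (-364 + I*sqrt(104573))/56048 = (-364 + I*sqrt(104573))*(1/56048) = -91/14012 + I*sqrt(104573)/56048 ≈ -0.0064944 + 0.0057697*I)
-Y = -(-91/14012 + I*sqrt(104573)/56048) = 91/14012 - I*sqrt(104573)/56048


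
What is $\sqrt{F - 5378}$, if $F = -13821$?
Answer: $i \sqrt{19199} \approx 138.56 i$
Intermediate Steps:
$\sqrt{F - 5378} = \sqrt{-13821 - 5378} = \sqrt{-19199} = i \sqrt{19199}$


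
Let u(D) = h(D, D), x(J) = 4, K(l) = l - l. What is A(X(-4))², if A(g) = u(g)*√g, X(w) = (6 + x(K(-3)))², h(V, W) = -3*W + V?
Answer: 4000000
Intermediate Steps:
K(l) = 0
h(V, W) = V - 3*W
u(D) = -2*D (u(D) = D - 3*D = -2*D)
X(w) = 100 (X(w) = (6 + 4)² = 10² = 100)
A(g) = -2*g^(3/2) (A(g) = (-2*g)*√g = -2*g^(3/2))
A(X(-4))² = (-2*100^(3/2))² = (-2*1000)² = (-2000)² = 4000000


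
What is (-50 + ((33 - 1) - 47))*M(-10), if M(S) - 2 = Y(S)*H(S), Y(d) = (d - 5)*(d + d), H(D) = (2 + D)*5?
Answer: 779870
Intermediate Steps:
H(D) = 10 + 5*D
Y(d) = 2*d*(-5 + d) (Y(d) = (-5 + d)*(2*d) = 2*d*(-5 + d))
M(S) = 2 + 2*S*(-5 + S)*(10 + 5*S) (M(S) = 2 + (2*S*(-5 + S))*(10 + 5*S) = 2 + 2*S*(-5 + S)*(10 + 5*S))
(-50 + ((33 - 1) - 47))*M(-10) = (-50 + ((33 - 1) - 47))*(2 + 10*(-10)*(-5 - 10)*(2 - 10)) = (-50 + (32 - 47))*(2 + 10*(-10)*(-15)*(-8)) = (-50 - 15)*(2 - 12000) = -65*(-11998) = 779870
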